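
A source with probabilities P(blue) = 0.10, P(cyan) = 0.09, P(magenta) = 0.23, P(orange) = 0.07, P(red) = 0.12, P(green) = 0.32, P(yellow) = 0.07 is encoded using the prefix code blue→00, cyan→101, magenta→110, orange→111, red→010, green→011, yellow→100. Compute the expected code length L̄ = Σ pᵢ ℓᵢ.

2.9 bits/symbol

L̄ = Σ pᵢ·ℓᵢ = 0.10·2 + 0.09·3 + 0.23·3 + 0.07·3 + 0.12·3 + 0.32·3 + 0.07·3 = 2.9 bits/symbol.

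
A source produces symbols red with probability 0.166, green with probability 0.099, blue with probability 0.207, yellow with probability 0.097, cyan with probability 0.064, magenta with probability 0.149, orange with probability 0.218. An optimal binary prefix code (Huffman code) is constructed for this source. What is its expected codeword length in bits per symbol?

Repeatedly combine the two least-probable nodes; the expected code length is the sum of the merged weights.
merge 8/125 + 97/1000 → 161/1000
merge 99/1000 + 149/1000 → 31/125
merge 161/1000 + 83/500 → 327/1000
merge 207/1000 + 109/500 → 17/40
merge 31/125 + 327/1000 → 23/40
merge 17/40 + 23/40 → 1
L = 161/1000 + 31/125 + 327/1000 + 17/40 + 23/40 + 1 = 342/125 = 2.736 bits/symbol.

2.736 bits/symbol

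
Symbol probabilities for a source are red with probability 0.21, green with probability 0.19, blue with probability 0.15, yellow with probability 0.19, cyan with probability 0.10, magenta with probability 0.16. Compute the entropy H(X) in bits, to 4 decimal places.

H = −Σ pᵢ log₂ pᵢ.
−0.21·log₂(0.21) = 0.4728
−0.19·log₂(0.19) = 0.4552
−0.15·log₂(0.15) = 0.4105
−0.19·log₂(0.19) = 0.4552
−0.10·log₂(0.10) = 0.3322
−0.16·log₂(0.16) = 0.4230
Sum ≈ 2.5490 → 2.5490 bits.

2.5490 bits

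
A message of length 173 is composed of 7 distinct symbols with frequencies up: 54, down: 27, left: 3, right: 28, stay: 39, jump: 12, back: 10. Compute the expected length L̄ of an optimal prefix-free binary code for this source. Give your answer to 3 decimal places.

2.520 bits/symbol

Probabilities are the counts divided by 173.
Repeatedly combine the two least-probable nodes; the expected code length is the sum of the merged weights.
merge 3/173 + 10/173 → 13/173
merge 12/173 + 13/173 → 25/173
merge 25/173 + 27/173 → 52/173
merge 28/173 + 39/173 → 67/173
merge 52/173 + 54/173 → 106/173
merge 67/173 + 106/173 → 1
L = 13/173 + 25/173 + 52/173 + 67/173 + 106/173 + 1 = 436/173 ≈ 2.520 bits/symbol.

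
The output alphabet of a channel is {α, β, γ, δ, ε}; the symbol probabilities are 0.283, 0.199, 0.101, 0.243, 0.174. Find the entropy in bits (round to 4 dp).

H = −Σ pᵢ log₂ pᵢ.
−0.283·log₂(0.283) = 0.5154
−0.199·log₂(0.199) = 0.4635
−0.101·log₂(0.101) = 0.3341
−0.243·log₂(0.243) = 0.4960
−0.174·log₂(0.174) = 0.4390
Sum ≈ 2.2479 → 2.2479 bits.

2.2479 bits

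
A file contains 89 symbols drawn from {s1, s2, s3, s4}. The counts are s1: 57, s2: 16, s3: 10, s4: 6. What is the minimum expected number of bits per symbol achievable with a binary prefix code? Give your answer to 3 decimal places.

Probabilities are the counts divided by 89.
Repeatedly combine the two least-probable nodes; the expected code length is the sum of the merged weights.
merge 6/89 + 10/89 → 16/89
merge 16/89 + 16/89 → 32/89
merge 32/89 + 57/89 → 1
L = 16/89 + 32/89 + 1 = 137/89 ≈ 1.539 bits/symbol.

1.539 bits/symbol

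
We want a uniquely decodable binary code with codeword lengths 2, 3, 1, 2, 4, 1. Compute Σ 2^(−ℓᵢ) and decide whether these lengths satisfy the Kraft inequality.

With common denominator 2^4 = 16: Σ 2^(−ℓᵢ) = 4/16 + 2/16 + 8/16 + 4/16 + 1/16 + 8/16 = 27/16 = 1.6875.
Kraft's inequality requires Σ ≤ 1; here Σ = 1.6875 > 1, so no such prefix code exists.

1.6875; no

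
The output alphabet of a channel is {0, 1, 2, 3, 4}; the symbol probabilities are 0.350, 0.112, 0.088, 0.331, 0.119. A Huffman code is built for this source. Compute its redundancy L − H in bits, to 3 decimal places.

0.083 bits

Entropy H = −Σ p log₂ p ≈ 2.0858 bits.
Huffman merges: 11/125+14/125→1/5; 119/1000+1/5→319/1000; 319/1000+331/1000→13/20; 7/20+13/20→1. L = 2169/1000 ≈ 2.1690.
L − H = 2.1690 − 2.0858 = 0.083 bits.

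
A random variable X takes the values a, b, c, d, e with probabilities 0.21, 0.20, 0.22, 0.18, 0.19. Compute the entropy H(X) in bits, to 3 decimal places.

2.318 bits

H = −Σ pᵢ log₂ pᵢ.
−0.21·log₂(0.21) = 0.4728
−0.20·log₂(0.20) = 0.4644
−0.22·log₂(0.22) = 0.4806
−0.18·log₂(0.18) = 0.4453
−0.19·log₂(0.19) = 0.4552
Sum ≈ 2.3183 → 2.318 bits.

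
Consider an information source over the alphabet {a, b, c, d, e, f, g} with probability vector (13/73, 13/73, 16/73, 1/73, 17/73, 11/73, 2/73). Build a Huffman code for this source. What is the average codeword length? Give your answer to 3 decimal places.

2.589 bits/symbol

Repeatedly combine the two least-probable nodes; the expected code length is the sum of the merged weights.
merge 1/73 + 2/73 → 3/73
merge 3/73 + 11/73 → 14/73
merge 13/73 + 13/73 → 26/73
merge 14/73 + 16/73 → 30/73
merge 17/73 + 26/73 → 43/73
merge 30/73 + 43/73 → 1
L = 3/73 + 14/73 + 26/73 + 30/73 + 43/73 + 1 = 189/73 ≈ 2.589 bits/symbol.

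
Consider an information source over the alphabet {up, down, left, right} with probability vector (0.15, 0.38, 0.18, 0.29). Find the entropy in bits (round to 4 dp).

1.9042 bits

H = −Σ pᵢ log₂ pᵢ.
−0.15·log₂(0.15) = 0.4105
−0.38·log₂(0.38) = 0.5305
−0.18·log₂(0.18) = 0.4453
−0.29·log₂(0.29) = 0.5179
Sum ≈ 1.9042 → 1.9042 bits.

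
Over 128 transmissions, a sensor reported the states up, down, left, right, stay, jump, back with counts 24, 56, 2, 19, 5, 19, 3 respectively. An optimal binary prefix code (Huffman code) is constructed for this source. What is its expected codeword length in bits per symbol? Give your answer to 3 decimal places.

Probabilities are the counts divided by 128.
Repeatedly combine the two least-probable nodes; the expected code length is the sum of the merged weights.
merge 1/64 + 3/128 → 5/128
merge 5/128 + 5/128 → 5/64
merge 5/64 + 19/128 → 29/128
merge 19/128 + 3/16 → 43/128
merge 29/128 + 43/128 → 9/16
merge 7/16 + 9/16 → 1
L = 5/128 + 5/64 + 29/128 + 43/128 + 9/16 + 1 = 287/128 ≈ 2.242 bits/symbol.

2.242 bits/symbol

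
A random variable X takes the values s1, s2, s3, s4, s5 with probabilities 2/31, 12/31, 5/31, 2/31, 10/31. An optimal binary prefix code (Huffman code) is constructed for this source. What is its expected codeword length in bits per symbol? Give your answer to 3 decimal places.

2.032 bits/symbol

Repeatedly combine the two least-probable nodes; the expected code length is the sum of the merged weights.
merge 2/31 + 2/31 → 4/31
merge 4/31 + 5/31 → 9/31
merge 9/31 + 10/31 → 19/31
merge 12/31 + 19/31 → 1
L = 4/31 + 9/31 + 19/31 + 1 = 63/31 ≈ 2.032 bits/symbol.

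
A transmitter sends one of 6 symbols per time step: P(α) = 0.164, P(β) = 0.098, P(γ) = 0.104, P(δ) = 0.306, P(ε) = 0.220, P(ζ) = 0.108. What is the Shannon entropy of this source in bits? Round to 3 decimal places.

2.446 bits

H = −Σ pᵢ log₂ pᵢ.
−0.164·log₂(0.164) = 0.4278
−0.098·log₂(0.098) = 0.3284
−0.104·log₂(0.104) = 0.3396
−0.306·log₂(0.306) = 0.5228
−0.220·log₂(0.220) = 0.4806
−0.108·log₂(0.108) = 0.3468
Sum ≈ 2.4459 → 2.446 bits.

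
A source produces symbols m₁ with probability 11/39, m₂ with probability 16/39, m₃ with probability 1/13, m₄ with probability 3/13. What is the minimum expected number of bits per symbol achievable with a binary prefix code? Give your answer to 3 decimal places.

1.897 bits/symbol

Repeatedly combine the two least-probable nodes; the expected code length is the sum of the merged weights.
merge 1/13 + 3/13 → 4/13
merge 11/39 + 4/13 → 23/39
merge 16/39 + 23/39 → 1
L = 4/13 + 23/39 + 1 = 74/39 ≈ 1.897 bits/symbol.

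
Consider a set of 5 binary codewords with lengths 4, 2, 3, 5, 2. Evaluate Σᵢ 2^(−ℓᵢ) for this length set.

With common denominator 2^5 = 32: Σ 2^(−ℓᵢ) = 2/32 + 8/32 + 4/32 + 1/32 + 8/32 = 23/32 = 0.71875.

0.71875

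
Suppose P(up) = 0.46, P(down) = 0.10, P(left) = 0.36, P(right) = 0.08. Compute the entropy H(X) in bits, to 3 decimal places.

H = −Σ pᵢ log₂ pᵢ.
−0.46·log₂(0.46) = 0.5153
−0.10·log₂(0.10) = 0.3322
−0.36·log₂(0.36) = 0.5306
−0.08·log₂(0.08) = 0.2915
Sum ≈ 1.6697 → 1.670 bits.

1.670 bits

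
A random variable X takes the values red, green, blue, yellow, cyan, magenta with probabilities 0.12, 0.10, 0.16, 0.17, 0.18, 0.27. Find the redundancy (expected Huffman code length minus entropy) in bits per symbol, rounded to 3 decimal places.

0.038 bits

Entropy H = −Σ p log₂ p ≈ 2.5122 bits.
Huffman merges: 1/10+3/25→11/50; 4/25+17/100→33/100; 9/50+11/50→2/5; 27/100+33/100→3/5; 2/5+3/5→1. L = 51/20 ≈ 2.5500.
L − H = 2.5500 − 2.5122 = 0.038 bits.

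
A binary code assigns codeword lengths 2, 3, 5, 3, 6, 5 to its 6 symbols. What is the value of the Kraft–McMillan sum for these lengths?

With common denominator 2^6 = 64: Σ 2^(−ℓᵢ) = 16/64 + 8/64 + 2/64 + 8/64 + 1/64 + 2/64 = 37/64 = 0.578125.

0.578125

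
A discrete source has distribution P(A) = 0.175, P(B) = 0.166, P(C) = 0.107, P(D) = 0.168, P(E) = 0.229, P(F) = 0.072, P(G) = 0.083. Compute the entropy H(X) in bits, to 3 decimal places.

2.706 bits

H = −Σ pᵢ log₂ pᵢ.
−0.175·log₂(0.175) = 0.4401
−0.166·log₂(0.166) = 0.4301
−0.107·log₂(0.107) = 0.3450
−0.168·log₂(0.168) = 0.4323
−0.229·log₂(0.229) = 0.4870
−0.072·log₂(0.072) = 0.2733
−0.083·log₂(0.083) = 0.2980
Sum ≈ 2.7058 → 2.706 bits.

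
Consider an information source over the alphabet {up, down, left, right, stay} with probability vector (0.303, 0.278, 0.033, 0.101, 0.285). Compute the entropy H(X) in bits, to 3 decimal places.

2.048 bits

H = −Σ pᵢ log₂ pᵢ.
−0.303·log₂(0.303) = 0.5220
−0.278·log₂(0.278) = 0.5134
−0.033·log₂(0.033) = 0.1624
−0.101·log₂(0.101) = 0.3341
−0.285·log₂(0.285) = 0.5161
Sum ≈ 2.0480 → 2.048 bits.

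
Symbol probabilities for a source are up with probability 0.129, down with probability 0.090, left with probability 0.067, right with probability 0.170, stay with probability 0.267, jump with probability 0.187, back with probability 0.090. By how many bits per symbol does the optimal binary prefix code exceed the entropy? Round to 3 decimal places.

0.040 bits

Entropy H = −Σ p log₂ p ≈ 2.6633 bits.
Huffman merges: 67/1000+9/100→157/1000; 9/100+129/1000→219/1000; 157/1000+17/100→327/1000; 187/1000+219/1000→203/500; 267/1000+327/1000→297/500; 203/500+297/500→1. L = 2703/1000 ≈ 2.7030.
L − H = 2.7030 − 2.6633 = 0.040 bits.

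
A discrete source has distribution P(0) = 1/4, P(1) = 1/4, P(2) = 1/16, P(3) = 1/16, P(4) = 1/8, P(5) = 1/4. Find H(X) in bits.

Each probability is a power of 1/2, so log₂(1/p) is an integer.
H = Σ p·log₂(1/p) = 1/4·2 + 1/4·2 + 1/16·4 + 1/16·4 + 1/8·3 + 1/4·2 = 2.375 bits.

2.375 bits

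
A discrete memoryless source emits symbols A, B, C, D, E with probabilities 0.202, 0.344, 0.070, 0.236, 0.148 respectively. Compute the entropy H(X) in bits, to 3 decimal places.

2.164 bits

H = −Σ pᵢ log₂ pᵢ.
−0.202·log₂(0.202) = 0.4661
−0.344·log₂(0.344) = 0.5296
−0.070·log₂(0.070) = 0.2686
−0.236·log₂(0.236) = 0.4916
−0.148·log₂(0.148) = 0.4079
Sum ≈ 2.1638 → 2.164 bits.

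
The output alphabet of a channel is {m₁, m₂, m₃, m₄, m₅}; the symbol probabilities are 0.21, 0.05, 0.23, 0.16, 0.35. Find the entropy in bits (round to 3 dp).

2.130 bits

H = −Σ pᵢ log₂ pᵢ.
−0.21·log₂(0.21) = 0.4728
−0.05·log₂(0.05) = 0.2161
−0.23·log₂(0.23) = 0.4877
−0.16·log₂(0.16) = 0.4230
−0.35·log₂(0.35) = 0.5301
Sum ≈ 2.1297 → 2.130 bits.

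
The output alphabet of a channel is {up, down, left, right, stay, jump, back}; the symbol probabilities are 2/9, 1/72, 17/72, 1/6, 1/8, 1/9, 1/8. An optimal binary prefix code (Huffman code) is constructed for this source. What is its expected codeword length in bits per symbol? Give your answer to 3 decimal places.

Repeatedly combine the two least-probable nodes; the expected code length is the sum of the merged weights.
merge 1/72 + 1/9 → 1/8
merge 1/8 + 1/8 → 1/4
merge 1/8 + 1/6 → 7/24
merge 2/9 + 17/72 → 11/24
merge 1/4 + 7/24 → 13/24
merge 11/24 + 13/24 → 1
L = 1/8 + 1/4 + 7/24 + 11/24 + 13/24 + 1 = 8/3 ≈ 2.667 bits/symbol.

2.667 bits/symbol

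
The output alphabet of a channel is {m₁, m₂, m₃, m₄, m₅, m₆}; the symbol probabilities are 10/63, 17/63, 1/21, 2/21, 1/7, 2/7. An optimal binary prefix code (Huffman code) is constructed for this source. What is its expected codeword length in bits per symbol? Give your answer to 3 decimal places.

2.429 bits/symbol

Repeatedly combine the two least-probable nodes; the expected code length is the sum of the merged weights.
merge 1/21 + 2/21 → 1/7
merge 1/7 + 1/7 → 2/7
merge 10/63 + 17/63 → 3/7
merge 2/7 + 2/7 → 4/7
merge 3/7 + 4/7 → 1
L = 1/7 + 2/7 + 3/7 + 4/7 + 1 = 17/7 ≈ 2.429 bits/symbol.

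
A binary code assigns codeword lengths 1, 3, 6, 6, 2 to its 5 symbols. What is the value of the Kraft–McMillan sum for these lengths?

With common denominator 2^6 = 64: Σ 2^(−ℓᵢ) = 32/64 + 8/64 + 1/64 + 1/64 + 16/64 = 58/64 = 0.90625.

0.90625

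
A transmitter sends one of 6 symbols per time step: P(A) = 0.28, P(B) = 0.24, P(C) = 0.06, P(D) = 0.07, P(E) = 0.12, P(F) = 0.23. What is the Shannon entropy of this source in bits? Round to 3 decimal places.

2.375 bits

H = −Σ pᵢ log₂ pᵢ.
−0.28·log₂(0.28) = 0.5142
−0.24·log₂(0.24) = 0.4941
−0.06·log₂(0.06) = 0.2435
−0.07·log₂(0.07) = 0.2686
−0.12·log₂(0.12) = 0.3671
−0.23·log₂(0.23) = 0.4877
Sum ≈ 2.3752 → 2.375 bits.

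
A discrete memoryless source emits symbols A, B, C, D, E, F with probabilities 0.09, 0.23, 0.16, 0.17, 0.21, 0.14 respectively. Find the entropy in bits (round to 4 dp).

H = −Σ pᵢ log₂ pᵢ.
−0.09·log₂(0.09) = 0.3127
−0.23·log₂(0.23) = 0.4877
−0.16·log₂(0.16) = 0.4230
−0.17·log₂(0.17) = 0.4346
−0.21·log₂(0.21) = 0.4728
−0.14·log₂(0.14) = 0.3971
Sum ≈ 2.5279 → 2.5279 bits.

2.5279 bits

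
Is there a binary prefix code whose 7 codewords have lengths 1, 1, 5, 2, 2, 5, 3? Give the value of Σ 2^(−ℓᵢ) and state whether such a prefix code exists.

With common denominator 2^5 = 32: Σ 2^(−ℓᵢ) = 16/32 + 16/32 + 1/32 + 8/32 + 8/32 + 1/32 + 4/32 = 54/32 = 1.6875.
Kraft's inequality requires Σ ≤ 1; here Σ = 1.6875 > 1, so no such prefix code exists.

1.6875; no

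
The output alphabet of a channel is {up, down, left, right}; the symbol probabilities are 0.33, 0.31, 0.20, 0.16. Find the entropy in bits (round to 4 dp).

H = −Σ pᵢ log₂ pᵢ.
−0.33·log₂(0.33) = 0.5278
−0.31·log₂(0.31) = 0.5238
−0.20·log₂(0.20) = 0.4644
−0.16·log₂(0.16) = 0.4230
Sum ≈ 1.9390 → 1.9390 bits.

1.9390 bits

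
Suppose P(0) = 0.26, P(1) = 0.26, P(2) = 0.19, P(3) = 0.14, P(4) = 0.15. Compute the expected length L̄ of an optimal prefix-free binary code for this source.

Repeatedly combine the two least-probable nodes; the expected code length is the sum of the merged weights.
merge 7/50 + 3/20 → 29/100
merge 19/100 + 13/50 → 9/20
merge 13/50 + 29/100 → 11/20
merge 9/20 + 11/20 → 1
L = 29/100 + 9/20 + 11/20 + 1 = 229/100 = 2.29 bits/symbol.

2.29 bits/symbol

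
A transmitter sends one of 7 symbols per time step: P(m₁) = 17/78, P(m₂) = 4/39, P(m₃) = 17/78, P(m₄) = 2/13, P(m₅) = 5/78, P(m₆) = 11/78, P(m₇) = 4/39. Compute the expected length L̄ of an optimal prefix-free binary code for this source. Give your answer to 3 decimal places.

Repeatedly combine the two least-probable nodes; the expected code length is the sum of the merged weights.
merge 5/78 + 4/39 → 1/6
merge 4/39 + 11/78 → 19/78
merge 2/13 + 1/6 → 25/78
merge 17/78 + 17/78 → 17/39
merge 19/78 + 25/78 → 22/39
merge 17/39 + 22/39 → 1
L = 1/6 + 19/78 + 25/78 + 17/39 + 22/39 + 1 = 71/26 ≈ 2.731 bits/symbol.

2.731 bits/symbol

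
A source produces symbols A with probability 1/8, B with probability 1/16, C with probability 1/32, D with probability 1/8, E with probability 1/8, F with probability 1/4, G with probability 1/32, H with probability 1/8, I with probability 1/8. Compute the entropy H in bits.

2.9375 bits

Each probability is a power of 1/2, so log₂(1/p) is an integer.
H = Σ p·log₂(1/p) = 1/8·3 + 1/16·4 + 1/32·5 + 1/8·3 + 1/8·3 + 1/4·2 + 1/32·5 + 1/8·3 + 1/8·3 = 2.9375 bits.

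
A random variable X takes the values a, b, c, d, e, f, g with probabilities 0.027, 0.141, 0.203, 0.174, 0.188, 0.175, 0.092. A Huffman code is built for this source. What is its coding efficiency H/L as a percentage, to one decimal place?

97.3%

Entropy H = −Σ p log₂ p ≈ 2.6552 bits.
Huffman merges: 27/1000+23/250→119/1000; 119/1000+141/1000→13/50; 87/500+7/40→349/1000; 47/250+203/1000→391/1000; 13/50+349/1000→609/1000; 391/1000+609/1000→1. L = 341/125 ≈ 2.7280.
Efficiency = H/L = 2.6552/2.7280 = 97.3%.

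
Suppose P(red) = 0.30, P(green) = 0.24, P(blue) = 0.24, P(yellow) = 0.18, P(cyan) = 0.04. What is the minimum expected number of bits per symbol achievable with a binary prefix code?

Repeatedly combine the two least-probable nodes; the expected code length is the sum of the merged weights.
merge 1/25 + 9/50 → 11/50
merge 11/50 + 6/25 → 23/50
merge 6/25 + 3/10 → 27/50
merge 23/50 + 27/50 → 1
L = 11/50 + 23/50 + 27/50 + 1 = 111/50 = 2.22 bits/symbol.

2.22 bits/symbol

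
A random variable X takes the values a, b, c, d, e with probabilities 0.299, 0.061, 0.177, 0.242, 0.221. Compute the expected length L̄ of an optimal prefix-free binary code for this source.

2.238 bits/symbol

Repeatedly combine the two least-probable nodes; the expected code length is the sum of the merged weights.
merge 61/1000 + 177/1000 → 119/500
merge 221/1000 + 119/500 → 459/1000
merge 121/500 + 299/1000 → 541/1000
merge 459/1000 + 541/1000 → 1
L = 119/500 + 459/1000 + 541/1000 + 1 = 1119/500 = 2.238 bits/symbol.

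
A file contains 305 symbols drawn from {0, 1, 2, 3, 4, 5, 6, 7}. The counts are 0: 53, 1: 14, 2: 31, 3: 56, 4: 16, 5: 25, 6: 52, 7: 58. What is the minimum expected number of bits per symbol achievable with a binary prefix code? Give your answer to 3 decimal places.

Probabilities are the counts divided by 305.
Repeatedly combine the two least-probable nodes; the expected code length is the sum of the merged weights.
merge 14/305 + 16/305 → 6/61
merge 5/61 + 6/61 → 11/61
merge 31/305 + 52/305 → 83/305
merge 53/305 + 11/61 → 108/305
merge 56/305 + 58/305 → 114/305
merge 83/305 + 108/305 → 191/305
merge 114/305 + 191/305 → 1
L = 6/61 + 11/61 + 83/305 + 108/305 + 114/305 + 191/305 + 1 = 886/305 ≈ 2.905 bits/symbol.

2.905 bits/symbol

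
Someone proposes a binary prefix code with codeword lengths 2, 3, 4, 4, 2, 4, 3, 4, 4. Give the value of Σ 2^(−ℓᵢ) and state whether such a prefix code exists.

With common denominator 2^4 = 16: Σ 2^(−ℓᵢ) = 4/16 + 2/16 + 1/16 + 1/16 + 4/16 + 1/16 + 2/16 + 1/16 + 1/16 = 17/16 = 1.0625.
Kraft's inequality requires Σ ≤ 1; here Σ = 1.0625 > 1, so no such prefix code exists.

1.0625; no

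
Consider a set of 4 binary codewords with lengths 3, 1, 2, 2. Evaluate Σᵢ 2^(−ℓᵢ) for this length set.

With common denominator 2^3 = 8: Σ 2^(−ℓᵢ) = 1/8 + 4/8 + 2/8 + 2/8 = 9/8 = 1.125.

1.125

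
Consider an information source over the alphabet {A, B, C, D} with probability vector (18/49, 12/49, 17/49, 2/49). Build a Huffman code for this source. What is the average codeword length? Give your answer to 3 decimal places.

1.918 bits/symbol

Repeatedly combine the two least-probable nodes; the expected code length is the sum of the merged weights.
merge 2/49 + 12/49 → 2/7
merge 2/7 + 17/49 → 31/49
merge 18/49 + 31/49 → 1
L = 2/7 + 31/49 + 1 = 94/49 ≈ 1.918 bits/symbol.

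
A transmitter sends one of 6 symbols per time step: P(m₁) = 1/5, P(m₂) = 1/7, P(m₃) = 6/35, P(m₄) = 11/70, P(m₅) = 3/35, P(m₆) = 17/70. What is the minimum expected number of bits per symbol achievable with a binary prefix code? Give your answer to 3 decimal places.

Repeatedly combine the two least-probable nodes; the expected code length is the sum of the merged weights.
merge 3/35 + 1/7 → 8/35
merge 11/70 + 6/35 → 23/70
merge 1/5 + 8/35 → 3/7
merge 17/70 + 23/70 → 4/7
merge 3/7 + 4/7 → 1
L = 8/35 + 23/70 + 3/7 + 4/7 + 1 = 179/70 ≈ 2.557 bits/symbol.

2.557 bits/symbol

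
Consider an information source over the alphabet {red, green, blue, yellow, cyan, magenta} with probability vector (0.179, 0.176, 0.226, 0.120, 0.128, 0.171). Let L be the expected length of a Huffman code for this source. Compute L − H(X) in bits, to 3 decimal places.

0.042 bits

Entropy H = −Σ p log₂ p ≈ 2.5527 bits.
Huffman merges: 3/25+16/125→31/125; 171/1000+22/125→347/1000; 179/1000+113/500→81/200; 31/125+347/1000→119/200; 81/200+119/200→1. L = 519/200 ≈ 2.5950.
L − H = 2.5950 − 2.5527 = 0.042 bits.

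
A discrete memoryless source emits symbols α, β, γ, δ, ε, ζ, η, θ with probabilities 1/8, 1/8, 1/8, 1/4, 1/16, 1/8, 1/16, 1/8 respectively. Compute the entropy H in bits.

2.875 bits

Each probability is a power of 1/2, so log₂(1/p) is an integer.
H = Σ p·log₂(1/p) = 1/8·3 + 1/8·3 + 1/8·3 + 1/4·2 + 1/16·4 + 1/8·3 + 1/16·4 + 1/8·3 = 2.875 bits.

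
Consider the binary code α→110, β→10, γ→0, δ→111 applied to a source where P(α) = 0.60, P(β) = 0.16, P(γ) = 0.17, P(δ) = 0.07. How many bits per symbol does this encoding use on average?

L̄ = Σ pᵢ·ℓᵢ = 0.60·3 + 0.16·2 + 0.17·1 + 0.07·3 = 2.5 bits/symbol.

2.5 bits/symbol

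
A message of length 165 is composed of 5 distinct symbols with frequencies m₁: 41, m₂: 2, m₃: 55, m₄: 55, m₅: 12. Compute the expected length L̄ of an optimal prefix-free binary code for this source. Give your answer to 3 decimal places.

Probabilities are the counts divided by 165.
Repeatedly combine the two least-probable nodes; the expected code length is the sum of the merged weights.
merge 2/165 + 4/55 → 14/165
merge 14/165 + 41/165 → 1/3
merge 1/3 + 1/3 → 2/3
merge 1/3 + 2/3 → 1
L = 14/165 + 1/3 + 2/3 + 1 = 344/165 ≈ 2.085 bits/symbol.

2.085 bits/symbol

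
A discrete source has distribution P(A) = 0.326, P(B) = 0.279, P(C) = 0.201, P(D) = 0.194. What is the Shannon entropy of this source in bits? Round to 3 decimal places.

H = −Σ pᵢ log₂ pᵢ.
−0.326·log₂(0.326) = 0.5272
−0.279·log₂(0.279) = 0.5138
−0.201·log₂(0.201) = 0.4653
−0.194·log₂(0.194) = 0.4590
Sum ≈ 1.9652 → 1.965 bits.

1.965 bits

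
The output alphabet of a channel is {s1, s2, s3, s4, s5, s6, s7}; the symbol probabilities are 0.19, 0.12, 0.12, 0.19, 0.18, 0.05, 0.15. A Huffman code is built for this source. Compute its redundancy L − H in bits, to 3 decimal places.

Entropy H = −Σ p log₂ p ≈ 2.7165 bits.
Huffman merges: 1/20+3/25→17/100; 3/25+3/20→27/100; 17/100+9/50→7/20; 19/100+19/100→19/50; 27/100+7/20→31/50; 19/50+31/50→1. L = 279/100 ≈ 2.7900.
L − H = 2.7900 − 2.7165 = 0.073 bits.

0.073 bits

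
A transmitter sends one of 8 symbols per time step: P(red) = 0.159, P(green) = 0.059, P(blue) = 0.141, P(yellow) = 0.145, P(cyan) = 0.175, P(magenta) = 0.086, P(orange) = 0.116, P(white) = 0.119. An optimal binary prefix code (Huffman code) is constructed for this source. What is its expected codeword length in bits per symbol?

2.97 bits/symbol

Repeatedly combine the two least-probable nodes; the expected code length is the sum of the merged weights.
merge 59/1000 + 43/500 → 29/200
merge 29/250 + 119/1000 → 47/200
merge 141/1000 + 29/200 → 143/500
merge 29/200 + 159/1000 → 38/125
merge 7/40 + 47/200 → 41/100
merge 143/500 + 38/125 → 59/100
merge 41/100 + 59/100 → 1
L = 29/200 + 47/200 + 143/500 + 38/125 + 41/100 + 59/100 + 1 = 297/100 = 2.97 bits/symbol.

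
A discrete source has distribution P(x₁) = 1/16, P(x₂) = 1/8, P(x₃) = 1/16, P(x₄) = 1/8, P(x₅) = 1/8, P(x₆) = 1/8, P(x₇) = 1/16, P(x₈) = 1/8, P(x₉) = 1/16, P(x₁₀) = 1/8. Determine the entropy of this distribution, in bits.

Each probability is a power of 1/2, so log₂(1/p) is an integer.
H = Σ p·log₂(1/p) = 1/16·4 + 1/8·3 + 1/16·4 + 1/8·3 + 1/8·3 + 1/8·3 + 1/16·4 + 1/8·3 + 1/16·4 + 1/8·3 = 3.25 bits.

3.25 bits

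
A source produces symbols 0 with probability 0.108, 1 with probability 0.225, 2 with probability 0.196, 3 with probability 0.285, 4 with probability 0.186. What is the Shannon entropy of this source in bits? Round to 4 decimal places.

H = −Σ pᵢ log₂ pᵢ.
−0.108·log₂(0.108) = 0.3468
−0.225·log₂(0.225) = 0.4842
−0.196·log₂(0.196) = 0.4608
−0.285·log₂(0.285) = 0.5161
−0.186·log₂(0.186) = 0.4514
Sum ≈ 2.2593 → 2.2593 bits.

2.2593 bits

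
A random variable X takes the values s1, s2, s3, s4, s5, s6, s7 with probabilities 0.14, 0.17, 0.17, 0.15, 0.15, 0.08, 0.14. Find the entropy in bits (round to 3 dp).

H = −Σ pᵢ log₂ pᵢ.
−0.14·log₂(0.14) = 0.3971
−0.17·log₂(0.17) = 0.4346
−0.17·log₂(0.17) = 0.4346
−0.15·log₂(0.15) = 0.4105
−0.15·log₂(0.15) = 0.4105
−0.08·log₂(0.08) = 0.2915
−0.14·log₂(0.14) = 0.3971
Sum ≈ 2.7760 → 2.776 bits.

2.776 bits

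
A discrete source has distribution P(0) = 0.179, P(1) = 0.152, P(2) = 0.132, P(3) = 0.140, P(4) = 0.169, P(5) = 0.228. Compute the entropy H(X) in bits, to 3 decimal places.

2.560 bits

H = −Σ pᵢ log₂ pᵢ.
−0.179·log₂(0.179) = 0.4443
−0.152·log₂(0.152) = 0.4131
−0.132·log₂(0.132) = 0.3856
−0.140·log₂(0.140) = 0.3971
−0.169·log₂(0.169) = 0.4335
−0.228·log₂(0.228) = 0.4863
Sum ≈ 2.5599 → 2.560 bits.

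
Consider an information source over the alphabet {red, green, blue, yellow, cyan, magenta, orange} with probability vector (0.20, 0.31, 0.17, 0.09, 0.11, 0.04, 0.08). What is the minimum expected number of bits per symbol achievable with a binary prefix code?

2.61 bits/symbol

Repeatedly combine the two least-probable nodes; the expected code length is the sum of the merged weights.
merge 1/25 + 2/25 → 3/25
merge 9/100 + 11/100 → 1/5
merge 3/25 + 17/100 → 29/100
merge 1/5 + 1/5 → 2/5
merge 29/100 + 31/100 → 3/5
merge 2/5 + 3/5 → 1
L = 3/25 + 1/5 + 29/100 + 2/5 + 3/5 + 1 = 261/100 = 2.61 bits/symbol.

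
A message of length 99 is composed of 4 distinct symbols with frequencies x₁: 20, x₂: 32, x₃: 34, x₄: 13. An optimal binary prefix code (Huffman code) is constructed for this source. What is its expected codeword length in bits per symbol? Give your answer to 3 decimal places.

1.990 bits/symbol

Probabilities are the counts divided by 99.
Repeatedly combine the two least-probable nodes; the expected code length is the sum of the merged weights.
merge 13/99 + 20/99 → 1/3
merge 32/99 + 1/3 → 65/99
merge 34/99 + 65/99 → 1
L = 1/3 + 65/99 + 1 = 197/99 ≈ 1.990 bits/symbol.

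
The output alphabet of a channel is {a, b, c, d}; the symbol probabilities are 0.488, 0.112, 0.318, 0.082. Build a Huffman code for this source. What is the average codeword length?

Repeatedly combine the two least-probable nodes; the expected code length is the sum of the merged weights.
merge 41/500 + 14/125 → 97/500
merge 97/500 + 159/500 → 64/125
merge 61/125 + 64/125 → 1
L = 97/500 + 64/125 + 1 = 853/500 = 1.706 bits/symbol.

1.706 bits/symbol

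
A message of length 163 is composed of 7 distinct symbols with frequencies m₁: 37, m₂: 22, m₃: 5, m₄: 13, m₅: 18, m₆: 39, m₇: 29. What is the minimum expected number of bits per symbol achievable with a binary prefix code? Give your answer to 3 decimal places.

2.644 bits/symbol

Probabilities are the counts divided by 163.
Repeatedly combine the two least-probable nodes; the expected code length is the sum of the merged weights.
merge 5/163 + 13/163 → 18/163
merge 18/163 + 18/163 → 36/163
merge 22/163 + 29/163 → 51/163
merge 36/163 + 37/163 → 73/163
merge 39/163 + 51/163 → 90/163
merge 73/163 + 90/163 → 1
L = 18/163 + 36/163 + 51/163 + 73/163 + 90/163 + 1 = 431/163 ≈ 2.644 bits/symbol.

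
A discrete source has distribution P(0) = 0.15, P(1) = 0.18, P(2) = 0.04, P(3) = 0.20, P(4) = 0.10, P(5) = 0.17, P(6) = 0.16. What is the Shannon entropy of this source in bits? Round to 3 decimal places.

H = −Σ pᵢ log₂ pᵢ.
−0.15·log₂(0.15) = 0.4105
−0.18·log₂(0.18) = 0.4453
−0.04·log₂(0.04) = 0.1858
−0.20·log₂(0.20) = 0.4644
−0.10·log₂(0.10) = 0.3322
−0.17·log₂(0.17) = 0.4346
−0.16·log₂(0.16) = 0.4230
Sum ≈ 2.6958 → 2.696 bits.

2.696 bits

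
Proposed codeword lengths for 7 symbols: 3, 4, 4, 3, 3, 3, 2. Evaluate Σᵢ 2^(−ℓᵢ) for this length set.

With common denominator 2^4 = 16: Σ 2^(−ℓᵢ) = 2/16 + 1/16 + 1/16 + 2/16 + 2/16 + 2/16 + 4/16 = 14/16 = 0.875.

0.875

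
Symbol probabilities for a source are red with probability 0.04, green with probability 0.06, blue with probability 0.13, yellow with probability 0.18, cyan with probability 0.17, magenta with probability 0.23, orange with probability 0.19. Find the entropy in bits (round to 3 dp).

H = −Σ pᵢ log₂ pᵢ.
−0.04·log₂(0.04) = 0.1858
−0.06·log₂(0.06) = 0.2435
−0.13·log₂(0.13) = 0.3826
−0.18·log₂(0.18) = 0.4453
−0.17·log₂(0.17) = 0.4346
−0.23·log₂(0.23) = 0.4877
−0.19·log₂(0.19) = 0.4552
Sum ≈ 2.6347 → 2.635 bits.

2.635 bits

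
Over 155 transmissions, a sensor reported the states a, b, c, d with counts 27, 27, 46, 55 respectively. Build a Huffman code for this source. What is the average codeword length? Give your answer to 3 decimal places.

Probabilities are the counts divided by 155.
Repeatedly combine the two least-probable nodes; the expected code length is the sum of the merged weights.
merge 27/155 + 27/155 → 54/155
merge 46/155 + 54/155 → 20/31
merge 11/31 + 20/31 → 1
L = 54/155 + 20/31 + 1 = 309/155 ≈ 1.994 bits/symbol.

1.994 bits/symbol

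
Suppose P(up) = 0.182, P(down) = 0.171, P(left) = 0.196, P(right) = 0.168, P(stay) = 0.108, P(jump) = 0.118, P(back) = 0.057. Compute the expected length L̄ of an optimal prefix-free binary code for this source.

2.787 bits/symbol

Repeatedly combine the two least-probable nodes; the expected code length is the sum of the merged weights.
merge 57/1000 + 27/250 → 33/200
merge 59/500 + 33/200 → 283/1000
merge 21/125 + 171/1000 → 339/1000
merge 91/500 + 49/250 → 189/500
merge 283/1000 + 339/1000 → 311/500
merge 189/500 + 311/500 → 1
L = 33/200 + 283/1000 + 339/1000 + 189/500 + 311/500 + 1 = 2787/1000 = 2.787 bits/symbol.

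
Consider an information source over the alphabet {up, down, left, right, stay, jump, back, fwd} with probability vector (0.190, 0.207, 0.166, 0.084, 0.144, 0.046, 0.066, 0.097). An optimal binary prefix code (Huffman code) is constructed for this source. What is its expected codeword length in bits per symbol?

Repeatedly combine the two least-probable nodes; the expected code length is the sum of the merged weights.
merge 23/500 + 33/500 → 14/125
merge 21/250 + 97/1000 → 181/1000
merge 14/125 + 18/125 → 32/125
merge 83/500 + 181/1000 → 347/1000
merge 19/100 + 207/1000 → 397/1000
merge 32/125 + 347/1000 → 603/1000
merge 397/1000 + 603/1000 → 1
L = 14/125 + 181/1000 + 32/125 + 347/1000 + 397/1000 + 603/1000 + 1 = 362/125 = 2.896 bits/symbol.

2.896 bits/symbol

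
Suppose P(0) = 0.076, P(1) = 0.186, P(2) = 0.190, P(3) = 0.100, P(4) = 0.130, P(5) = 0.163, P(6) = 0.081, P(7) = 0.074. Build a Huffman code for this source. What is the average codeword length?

2.955 bits/symbol

Repeatedly combine the two least-probable nodes; the expected code length is the sum of the merged weights.
merge 37/500 + 19/250 → 3/20
merge 81/1000 + 1/10 → 181/1000
merge 13/100 + 3/20 → 7/25
merge 163/1000 + 181/1000 → 43/125
merge 93/500 + 19/100 → 47/125
merge 7/25 + 43/125 → 78/125
merge 47/125 + 78/125 → 1
L = 3/20 + 181/1000 + 7/25 + 43/125 + 47/125 + 78/125 + 1 = 591/200 = 2.955 bits/symbol.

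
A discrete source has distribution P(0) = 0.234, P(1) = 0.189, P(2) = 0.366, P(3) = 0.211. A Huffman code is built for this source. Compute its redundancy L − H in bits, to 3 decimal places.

Entropy H = −Σ p log₂ p ≈ 1.9490 bits.
Huffman merges: 189/1000+211/1000→2/5; 117/500+183/500→3/5; 2/5+3/5→1. L = 2 ≈ 2.0000.
L − H = 2.0000 − 1.9490 = 0.051 bits.

0.051 bits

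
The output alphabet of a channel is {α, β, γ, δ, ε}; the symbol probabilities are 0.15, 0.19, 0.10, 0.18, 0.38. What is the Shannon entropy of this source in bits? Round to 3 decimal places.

2.174 bits

H = −Σ pᵢ log₂ pᵢ.
−0.15·log₂(0.15) = 0.4105
−0.19·log₂(0.19) = 0.4552
−0.10·log₂(0.10) = 0.3322
−0.18·log₂(0.18) = 0.4453
−0.38·log₂(0.38) = 0.5305
Sum ≈ 2.1737 → 2.174 bits.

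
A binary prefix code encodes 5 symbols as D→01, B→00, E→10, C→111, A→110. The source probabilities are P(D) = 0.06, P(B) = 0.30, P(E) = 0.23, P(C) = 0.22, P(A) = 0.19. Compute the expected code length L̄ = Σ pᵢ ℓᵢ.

L̄ = Σ pᵢ·ℓᵢ = 0.06·2 + 0.30·2 + 0.23·2 + 0.22·3 + 0.19·3 = 2.41 bits/symbol.

2.41 bits/symbol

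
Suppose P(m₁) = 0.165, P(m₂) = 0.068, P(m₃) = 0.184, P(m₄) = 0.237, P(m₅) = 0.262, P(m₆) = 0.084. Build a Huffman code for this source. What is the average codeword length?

Repeatedly combine the two least-probable nodes; the expected code length is the sum of the merged weights.
merge 17/250 + 21/250 → 19/125
merge 19/125 + 33/200 → 317/1000
merge 23/125 + 237/1000 → 421/1000
merge 131/500 + 317/1000 → 579/1000
merge 421/1000 + 579/1000 → 1
L = 19/125 + 317/1000 + 421/1000 + 579/1000 + 1 = 2469/1000 = 2.469 bits/symbol.

2.469 bits/symbol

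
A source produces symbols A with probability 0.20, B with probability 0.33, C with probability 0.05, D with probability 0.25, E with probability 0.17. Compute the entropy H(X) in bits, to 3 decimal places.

2.143 bits

H = −Σ pᵢ log₂ pᵢ.
−0.20·log₂(0.20) = 0.4644
−0.33·log₂(0.33) = 0.5278
−0.05·log₂(0.05) = 0.2161
−0.25·log₂(0.25) = 0.5000
−0.17·log₂(0.17) = 0.4346
Sum ≈ 2.1429 → 2.143 bits.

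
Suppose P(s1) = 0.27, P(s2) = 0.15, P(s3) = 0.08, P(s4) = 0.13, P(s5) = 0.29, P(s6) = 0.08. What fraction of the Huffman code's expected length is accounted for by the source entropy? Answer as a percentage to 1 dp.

Entropy H = −Σ p log₂ p ≈ 2.4041 bits.
Huffman merges: 2/25+2/25→4/25; 13/100+3/20→7/25; 4/25+27/100→43/100; 7/25+29/100→57/100; 43/100+57/100→1. L = 61/25 ≈ 2.4400.
Efficiency = H/L = 2.4041/2.4400 = 98.5%.

98.5%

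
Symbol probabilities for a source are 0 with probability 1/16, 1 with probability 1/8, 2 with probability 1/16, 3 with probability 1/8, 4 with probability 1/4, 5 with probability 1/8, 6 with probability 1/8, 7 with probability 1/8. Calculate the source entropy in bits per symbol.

2.875 bits

Each probability is a power of 1/2, so log₂(1/p) is an integer.
H = Σ p·log₂(1/p) = 1/16·4 + 1/8·3 + 1/16·4 + 1/8·3 + 1/4·2 + 1/8·3 + 1/8·3 + 1/8·3 = 2.875 bits.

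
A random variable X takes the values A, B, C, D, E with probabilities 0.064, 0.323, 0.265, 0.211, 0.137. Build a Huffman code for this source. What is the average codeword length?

Repeatedly combine the two least-probable nodes; the expected code length is the sum of the merged weights.
merge 8/125 + 137/1000 → 201/1000
merge 201/1000 + 211/1000 → 103/250
merge 53/200 + 323/1000 → 147/250
merge 103/250 + 147/250 → 1
L = 201/1000 + 103/250 + 147/250 + 1 = 2201/1000 = 2.201 bits/symbol.

2.201 bits/symbol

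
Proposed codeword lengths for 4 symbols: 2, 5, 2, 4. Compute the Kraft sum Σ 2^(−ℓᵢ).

0.59375

With common denominator 2^5 = 32: Σ 2^(−ℓᵢ) = 8/32 + 1/32 + 8/32 + 2/32 = 19/32 = 0.59375.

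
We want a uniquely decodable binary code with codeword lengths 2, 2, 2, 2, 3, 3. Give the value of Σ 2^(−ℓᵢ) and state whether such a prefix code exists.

1.25; no

With common denominator 2^3 = 8: Σ 2^(−ℓᵢ) = 2/8 + 2/8 + 2/8 + 2/8 + 1/8 + 1/8 = 10/8 = 1.25.
Kraft's inequality requires Σ ≤ 1; here Σ = 1.25 > 1, so no such prefix code exists.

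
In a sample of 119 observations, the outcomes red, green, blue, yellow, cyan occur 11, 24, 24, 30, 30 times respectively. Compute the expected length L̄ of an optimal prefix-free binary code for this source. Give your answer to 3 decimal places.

2.294 bits/symbol

Probabilities are the counts divided by 119.
Repeatedly combine the two least-probable nodes; the expected code length is the sum of the merged weights.
merge 11/119 + 24/119 → 5/17
merge 24/119 + 30/119 → 54/119
merge 30/119 + 5/17 → 65/119
merge 54/119 + 65/119 → 1
L = 5/17 + 54/119 + 65/119 + 1 = 39/17 ≈ 2.294 bits/symbol.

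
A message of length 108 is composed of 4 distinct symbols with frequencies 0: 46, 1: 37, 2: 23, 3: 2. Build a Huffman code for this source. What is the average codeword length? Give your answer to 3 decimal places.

1.806 bits/symbol

Probabilities are the counts divided by 108.
Repeatedly combine the two least-probable nodes; the expected code length is the sum of the merged weights.
merge 1/54 + 23/108 → 25/108
merge 25/108 + 37/108 → 31/54
merge 23/54 + 31/54 → 1
L = 25/108 + 31/54 + 1 = 65/36 ≈ 1.806 bits/symbol.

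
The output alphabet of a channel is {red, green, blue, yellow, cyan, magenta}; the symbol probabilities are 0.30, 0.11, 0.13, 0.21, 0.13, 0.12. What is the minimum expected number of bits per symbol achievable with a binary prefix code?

2.49 bits/symbol

Repeatedly combine the two least-probable nodes; the expected code length is the sum of the merged weights.
merge 11/100 + 3/25 → 23/100
merge 13/100 + 13/100 → 13/50
merge 21/100 + 23/100 → 11/25
merge 13/50 + 3/10 → 14/25
merge 11/25 + 14/25 → 1
L = 23/100 + 13/50 + 11/25 + 14/25 + 1 = 249/100 = 2.49 bits/symbol.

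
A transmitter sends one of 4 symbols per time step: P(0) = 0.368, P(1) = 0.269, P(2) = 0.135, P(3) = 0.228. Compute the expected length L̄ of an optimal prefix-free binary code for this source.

Repeatedly combine the two least-probable nodes; the expected code length is the sum of the merged weights.
merge 27/200 + 57/250 → 363/1000
merge 269/1000 + 363/1000 → 79/125
merge 46/125 + 79/125 → 1
L = 363/1000 + 79/125 + 1 = 399/200 = 1.995 bits/symbol.

1.995 bits/symbol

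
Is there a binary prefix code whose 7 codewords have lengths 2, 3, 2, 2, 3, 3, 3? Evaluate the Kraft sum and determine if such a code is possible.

1.25; no

With common denominator 2^3 = 8: Σ 2^(−ℓᵢ) = 2/8 + 1/8 + 2/8 + 2/8 + 1/8 + 1/8 + 1/8 = 10/8 = 1.25.
Kraft's inequality requires Σ ≤ 1; here Σ = 1.25 > 1, so no such prefix code exists.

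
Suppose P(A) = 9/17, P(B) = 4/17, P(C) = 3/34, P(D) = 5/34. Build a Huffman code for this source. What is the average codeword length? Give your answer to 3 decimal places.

1.706 bits/symbol

Repeatedly combine the two least-probable nodes; the expected code length is the sum of the merged weights.
merge 3/34 + 5/34 → 4/17
merge 4/17 + 4/17 → 8/17
merge 8/17 + 9/17 → 1
L = 4/17 + 8/17 + 1 = 29/17 ≈ 1.706 bits/symbol.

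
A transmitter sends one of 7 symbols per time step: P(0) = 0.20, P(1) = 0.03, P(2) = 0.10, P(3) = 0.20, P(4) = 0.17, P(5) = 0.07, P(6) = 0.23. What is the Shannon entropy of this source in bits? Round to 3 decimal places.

H = −Σ pᵢ log₂ pᵢ.
−0.20·log₂(0.20) = 0.4644
−0.03·log₂(0.03) = 0.1518
−0.10·log₂(0.10) = 0.3322
−0.20·log₂(0.20) = 0.4644
−0.17·log₂(0.17) = 0.4346
−0.07·log₂(0.07) = 0.2686
−0.23·log₂(0.23) = 0.4877
Sum ≈ 2.6035 → 2.604 bits.

2.604 bits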